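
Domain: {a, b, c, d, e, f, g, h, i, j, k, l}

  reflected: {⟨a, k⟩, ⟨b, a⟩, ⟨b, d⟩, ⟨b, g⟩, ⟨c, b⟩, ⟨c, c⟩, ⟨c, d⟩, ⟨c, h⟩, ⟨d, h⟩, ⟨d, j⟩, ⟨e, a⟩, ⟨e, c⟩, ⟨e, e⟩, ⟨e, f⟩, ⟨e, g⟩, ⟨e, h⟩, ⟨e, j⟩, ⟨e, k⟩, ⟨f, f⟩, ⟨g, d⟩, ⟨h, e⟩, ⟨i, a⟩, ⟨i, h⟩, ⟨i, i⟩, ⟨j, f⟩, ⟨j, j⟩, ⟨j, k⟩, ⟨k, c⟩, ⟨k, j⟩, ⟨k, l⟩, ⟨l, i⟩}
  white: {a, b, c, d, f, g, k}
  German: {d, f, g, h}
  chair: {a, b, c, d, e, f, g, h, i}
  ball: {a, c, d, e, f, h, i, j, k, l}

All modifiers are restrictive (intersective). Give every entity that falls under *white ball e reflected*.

{a, c, f, k}

⟦e reflected⟧ = {x : ⟨e, x⟩ ∈ ⟦reflected⟧} = {a, c, e, f, g, h, j, k}
⟦ball⟧ = {a, c, d, e, f, h, i, j, k, l}
… ∩ ⟦e reflected⟧ = {a, c, d, e, f, h, i, j, k, l} ∩ {a, c, e, f, g, h, j, k} = {a, c, e, f, h, j, k}
… ∩ ⟦white⟧ = {a, c, e, f, h, j, k} ∩ {a, b, c, d, f, g, k} = {a, c, f, k}
So ⟦white ball e reflected⟧ = {a, c, f, k}.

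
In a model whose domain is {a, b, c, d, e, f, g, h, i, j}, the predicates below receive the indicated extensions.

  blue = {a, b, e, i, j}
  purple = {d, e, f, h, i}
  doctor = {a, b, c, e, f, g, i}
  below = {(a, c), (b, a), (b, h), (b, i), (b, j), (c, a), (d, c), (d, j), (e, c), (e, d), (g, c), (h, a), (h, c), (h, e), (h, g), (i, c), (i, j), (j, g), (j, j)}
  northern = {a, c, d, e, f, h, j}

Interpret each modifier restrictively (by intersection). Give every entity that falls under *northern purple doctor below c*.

{e}

⟦below c⟧ = {x : ⟨x, c⟩ ∈ ⟦below⟧} = {a, d, e, g, h, i}
⟦doctor⟧ = {a, b, c, e, f, g, i}
… ∩ ⟦below c⟧ = {a, b, c, e, f, g, i} ∩ {a, d, e, g, h, i} = {a, e, g, i}
… ∩ ⟦northern⟧ = {a, e, g, i} ∩ {a, c, d, e, f, h, j} = {a, e}
… ∩ ⟦purple⟧ = {a, e} ∩ {d, e, f, h, i} = {e}
So ⟦northern purple doctor below c⟧ = {e}.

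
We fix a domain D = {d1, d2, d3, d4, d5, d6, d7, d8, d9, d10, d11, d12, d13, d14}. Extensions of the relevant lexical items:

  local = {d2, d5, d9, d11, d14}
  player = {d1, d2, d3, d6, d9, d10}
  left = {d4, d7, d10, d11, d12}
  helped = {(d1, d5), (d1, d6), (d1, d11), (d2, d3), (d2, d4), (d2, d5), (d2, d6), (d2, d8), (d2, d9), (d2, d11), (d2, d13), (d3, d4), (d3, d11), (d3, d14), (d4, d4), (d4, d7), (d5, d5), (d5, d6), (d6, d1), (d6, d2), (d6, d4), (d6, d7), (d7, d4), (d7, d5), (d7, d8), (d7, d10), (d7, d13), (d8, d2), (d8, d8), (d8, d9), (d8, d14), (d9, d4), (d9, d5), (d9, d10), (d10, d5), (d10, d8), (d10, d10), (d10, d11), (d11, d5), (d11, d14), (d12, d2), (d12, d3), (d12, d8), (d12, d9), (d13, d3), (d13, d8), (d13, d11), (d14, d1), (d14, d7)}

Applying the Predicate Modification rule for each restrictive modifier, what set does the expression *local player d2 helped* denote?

⟦d2 helped⟧ = {x : ⟨d2, x⟩ ∈ ⟦helped⟧} = {d3, d4, d5, d6, d8, d9, d11, d13}
⟦player⟧ = {d1, d2, d3, d6, d9, d10}
… ∩ ⟦d2 helped⟧ = {d1, d2, d3, d6, d9, d10} ∩ {d3, d4, d5, d6, d8, d9, d11, d13} = {d3, d6, d9}
… ∩ ⟦local⟧ = {d3, d6, d9} ∩ {d2, d5, d9, d11, d14} = {d9}
So ⟦local player d2 helped⟧ = {d9}.

{d9}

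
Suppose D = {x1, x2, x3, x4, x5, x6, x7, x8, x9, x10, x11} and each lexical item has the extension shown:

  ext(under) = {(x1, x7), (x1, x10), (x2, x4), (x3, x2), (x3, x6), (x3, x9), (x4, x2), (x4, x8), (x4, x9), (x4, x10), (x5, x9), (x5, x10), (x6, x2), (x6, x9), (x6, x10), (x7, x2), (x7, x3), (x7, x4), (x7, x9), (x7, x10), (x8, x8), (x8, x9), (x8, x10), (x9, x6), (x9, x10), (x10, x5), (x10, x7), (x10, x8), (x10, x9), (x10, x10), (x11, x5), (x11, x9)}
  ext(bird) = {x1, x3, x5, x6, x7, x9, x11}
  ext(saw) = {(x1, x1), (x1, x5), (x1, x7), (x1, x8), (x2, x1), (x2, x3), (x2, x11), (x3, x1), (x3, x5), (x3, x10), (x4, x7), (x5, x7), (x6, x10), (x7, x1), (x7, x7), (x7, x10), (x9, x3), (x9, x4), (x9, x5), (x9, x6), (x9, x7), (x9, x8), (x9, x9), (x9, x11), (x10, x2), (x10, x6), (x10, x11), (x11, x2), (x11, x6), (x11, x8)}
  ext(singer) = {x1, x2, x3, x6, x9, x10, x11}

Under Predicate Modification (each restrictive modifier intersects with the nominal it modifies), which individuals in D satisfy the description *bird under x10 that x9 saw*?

{x5, x6, x7, x9}

⟦under x10⟧ = {x : ⟨x, x10⟩ ∈ ⟦under⟧} = {x1, x4, x5, x6, x7, x8, x9, x10}
⟦that x9 saw⟧ = {x : ⟨x9, x⟩ ∈ ⟦saw⟧} = {x3, x4, x5, x6, x7, x8, x9, x11}
⟦bird⟧ = {x1, x3, x5, x6, x7, x9, x11}
… ∩ ⟦under x10⟧ = {x1, x3, x5, x6, x7, x9, x11} ∩ {x1, x4, x5, x6, x7, x8, x9, x10} = {x1, x5, x6, x7, x9}
… ∩ ⟦that x9 saw⟧ = {x1, x5, x6, x7, x9} ∩ {x3, x4, x5, x6, x7, x8, x9, x11} = {x5, x6, x7, x9}
So ⟦bird under x10 that x9 saw⟧ = {x5, x6, x7, x9}.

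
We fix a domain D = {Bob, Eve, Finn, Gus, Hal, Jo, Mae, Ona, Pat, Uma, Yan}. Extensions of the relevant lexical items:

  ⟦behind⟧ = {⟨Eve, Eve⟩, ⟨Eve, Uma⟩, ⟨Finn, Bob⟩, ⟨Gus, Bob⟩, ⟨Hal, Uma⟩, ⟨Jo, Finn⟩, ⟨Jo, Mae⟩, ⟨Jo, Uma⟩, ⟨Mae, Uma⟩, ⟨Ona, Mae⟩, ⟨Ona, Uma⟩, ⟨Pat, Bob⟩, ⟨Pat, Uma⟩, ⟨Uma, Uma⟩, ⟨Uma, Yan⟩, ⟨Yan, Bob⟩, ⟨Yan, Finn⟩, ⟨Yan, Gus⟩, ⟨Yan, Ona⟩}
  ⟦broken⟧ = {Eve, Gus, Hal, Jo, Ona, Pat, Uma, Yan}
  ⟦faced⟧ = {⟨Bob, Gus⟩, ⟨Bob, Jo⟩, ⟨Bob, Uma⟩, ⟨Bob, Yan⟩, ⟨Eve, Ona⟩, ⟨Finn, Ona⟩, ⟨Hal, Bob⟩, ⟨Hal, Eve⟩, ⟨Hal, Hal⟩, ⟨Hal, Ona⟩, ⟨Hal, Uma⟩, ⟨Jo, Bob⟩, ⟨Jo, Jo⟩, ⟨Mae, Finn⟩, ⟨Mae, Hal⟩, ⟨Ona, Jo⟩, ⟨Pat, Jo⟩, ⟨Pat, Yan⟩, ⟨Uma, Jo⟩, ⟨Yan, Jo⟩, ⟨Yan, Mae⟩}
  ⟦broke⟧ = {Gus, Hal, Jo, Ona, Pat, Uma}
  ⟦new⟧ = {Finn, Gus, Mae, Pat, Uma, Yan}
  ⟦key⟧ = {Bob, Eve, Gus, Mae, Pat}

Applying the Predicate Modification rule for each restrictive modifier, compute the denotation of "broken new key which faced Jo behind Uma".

⟦which faced Jo⟧ = {x : ⟨x, Jo⟩ ∈ ⟦faced⟧} = {Bob, Jo, Ona, Pat, Uma, Yan}
⟦behind Uma⟧ = {x : ⟨x, Uma⟩ ∈ ⟦behind⟧} = {Eve, Hal, Jo, Mae, Ona, Pat, Uma}
⟦key⟧ = {Bob, Eve, Gus, Mae, Pat}
… ∩ ⟦which faced Jo⟧ = {Bob, Eve, Gus, Mae, Pat} ∩ {Bob, Jo, Ona, Pat, Uma, Yan} = {Bob, Pat}
… ∩ ⟦behind Uma⟧ = {Bob, Pat} ∩ {Eve, Hal, Jo, Mae, Ona, Pat, Uma} = {Pat}
… ∩ ⟦broken⟧ = {Pat} ∩ {Eve, Gus, Hal, Jo, Ona, Pat, Uma, Yan} = {Pat}
… ∩ ⟦new⟧ = {Pat} ∩ {Finn, Gus, Mae, Pat, Uma, Yan} = {Pat}
So ⟦broken new key which faced Jo behind Uma⟧ = {Pat}.

{Pat}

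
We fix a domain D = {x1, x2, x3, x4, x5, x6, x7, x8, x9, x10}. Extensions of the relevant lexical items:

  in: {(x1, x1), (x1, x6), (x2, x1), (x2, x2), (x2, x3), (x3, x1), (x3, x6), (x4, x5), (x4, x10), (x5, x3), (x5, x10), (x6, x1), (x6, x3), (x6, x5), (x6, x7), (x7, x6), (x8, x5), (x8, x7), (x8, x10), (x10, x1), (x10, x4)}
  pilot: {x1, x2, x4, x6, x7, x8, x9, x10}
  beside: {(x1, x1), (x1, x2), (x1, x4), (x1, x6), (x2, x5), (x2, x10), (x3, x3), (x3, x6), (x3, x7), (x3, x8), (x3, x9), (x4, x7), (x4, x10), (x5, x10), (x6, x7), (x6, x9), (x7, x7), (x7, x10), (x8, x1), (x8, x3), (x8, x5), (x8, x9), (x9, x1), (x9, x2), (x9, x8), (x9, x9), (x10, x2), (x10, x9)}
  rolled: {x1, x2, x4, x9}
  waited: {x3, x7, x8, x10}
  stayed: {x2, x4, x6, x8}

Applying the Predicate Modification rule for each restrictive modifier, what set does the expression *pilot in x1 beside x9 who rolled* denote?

⟦in x1⟧ = {x : ⟨x, x1⟩ ∈ ⟦in⟧} = {x1, x2, x3, x6, x10}
⟦beside x9⟧ = {x : ⟨x, x9⟩ ∈ ⟦beside⟧} = {x3, x6, x8, x9, x10}
⟦who rolled⟧ = ⟦rolled⟧ = {x1, x2, x4, x9}
⟦pilot⟧ = {x1, x2, x4, x6, x7, x8, x9, x10}
… ∩ ⟦in x1⟧ = {x1, x2, x4, x6, x7, x8, x9, x10} ∩ {x1, x2, x3, x6, x10} = {x1, x2, x6, x10}
… ∩ ⟦beside x9⟧ = {x1, x2, x6, x10} ∩ {x3, x6, x8, x9, x10} = {x6, x10}
… ∩ ⟦who rolled⟧ = {x6, x10} ∩ {x1, x2, x4, x9} = ∅
So ⟦pilot in x1 beside x9 who rolled⟧ = ∅.

∅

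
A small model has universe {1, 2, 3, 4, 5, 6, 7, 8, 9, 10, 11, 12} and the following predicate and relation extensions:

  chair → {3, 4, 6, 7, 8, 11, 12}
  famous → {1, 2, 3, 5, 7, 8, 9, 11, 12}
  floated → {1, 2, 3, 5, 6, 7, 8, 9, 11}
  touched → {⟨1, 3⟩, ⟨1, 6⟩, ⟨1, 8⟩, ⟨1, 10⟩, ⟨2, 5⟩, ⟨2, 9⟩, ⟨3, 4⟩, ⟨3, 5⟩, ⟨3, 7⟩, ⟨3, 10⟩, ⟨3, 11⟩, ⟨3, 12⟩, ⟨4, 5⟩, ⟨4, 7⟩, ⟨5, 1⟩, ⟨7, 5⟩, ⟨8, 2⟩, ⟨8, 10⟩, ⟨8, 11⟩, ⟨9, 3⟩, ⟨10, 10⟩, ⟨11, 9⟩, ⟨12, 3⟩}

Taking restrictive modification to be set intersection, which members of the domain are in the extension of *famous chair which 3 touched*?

⟦which 3 touched⟧ = {x : ⟨3, x⟩ ∈ ⟦touched⟧} = {4, 5, 7, 10, 11, 12}
⟦chair⟧ = {3, 4, 6, 7, 8, 11, 12}
… ∩ ⟦which 3 touched⟧ = {3, 4, 6, 7, 8, 11, 12} ∩ {4, 5, 7, 10, 11, 12} = {4, 7, 11, 12}
… ∩ ⟦famous⟧ = {4, 7, 11, 12} ∩ {1, 2, 3, 5, 7, 8, 9, 11, 12} = {7, 11, 12}
So ⟦famous chair which 3 touched⟧ = {7, 11, 12}.

{7, 11, 12}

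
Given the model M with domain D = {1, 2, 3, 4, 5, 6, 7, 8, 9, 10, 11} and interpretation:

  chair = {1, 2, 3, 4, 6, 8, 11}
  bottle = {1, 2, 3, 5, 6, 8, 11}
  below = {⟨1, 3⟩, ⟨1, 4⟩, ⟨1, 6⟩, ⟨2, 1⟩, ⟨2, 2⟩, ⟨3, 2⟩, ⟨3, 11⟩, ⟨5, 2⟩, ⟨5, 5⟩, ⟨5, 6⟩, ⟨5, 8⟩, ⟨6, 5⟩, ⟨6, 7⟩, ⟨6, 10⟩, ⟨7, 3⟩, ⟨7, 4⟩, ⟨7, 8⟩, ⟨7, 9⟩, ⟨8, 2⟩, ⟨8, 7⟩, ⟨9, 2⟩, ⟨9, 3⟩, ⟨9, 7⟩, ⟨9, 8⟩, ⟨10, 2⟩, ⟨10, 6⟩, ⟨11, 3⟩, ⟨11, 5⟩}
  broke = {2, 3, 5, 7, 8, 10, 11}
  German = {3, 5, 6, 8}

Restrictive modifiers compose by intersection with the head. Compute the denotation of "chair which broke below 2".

{2, 3, 8}

⟦which broke⟧ = ⟦broke⟧ = {2, 3, 5, 7, 8, 10, 11}
⟦below 2⟧ = {x : ⟨x, 2⟩ ∈ ⟦below⟧} = {2, 3, 5, 8, 9, 10}
⟦chair⟧ = {1, 2, 3, 4, 6, 8, 11}
… ∩ ⟦which broke⟧ = {1, 2, 3, 4, 6, 8, 11} ∩ {2, 3, 5, 7, 8, 10, 11} = {2, 3, 8, 11}
… ∩ ⟦below 2⟧ = {2, 3, 8, 11} ∩ {2, 3, 5, 8, 9, 10} = {2, 3, 8}
So ⟦chair which broke below 2⟧ = {2, 3, 8}.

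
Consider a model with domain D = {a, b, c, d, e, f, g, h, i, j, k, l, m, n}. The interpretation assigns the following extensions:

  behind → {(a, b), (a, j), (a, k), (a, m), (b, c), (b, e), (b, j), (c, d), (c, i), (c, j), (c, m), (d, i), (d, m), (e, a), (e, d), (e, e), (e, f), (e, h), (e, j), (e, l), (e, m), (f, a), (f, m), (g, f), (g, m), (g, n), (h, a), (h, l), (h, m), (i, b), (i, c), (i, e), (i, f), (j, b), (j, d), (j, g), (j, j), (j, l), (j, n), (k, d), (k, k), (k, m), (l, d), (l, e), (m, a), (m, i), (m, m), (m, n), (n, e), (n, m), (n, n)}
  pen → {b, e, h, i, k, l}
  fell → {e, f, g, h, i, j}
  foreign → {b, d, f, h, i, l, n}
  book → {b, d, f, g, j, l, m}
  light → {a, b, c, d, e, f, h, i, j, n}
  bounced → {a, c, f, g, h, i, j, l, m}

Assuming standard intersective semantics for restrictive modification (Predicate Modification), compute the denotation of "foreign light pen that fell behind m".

{h}

⟦that fell⟧ = ⟦fell⟧ = {e, f, g, h, i, j}
⟦behind m⟧ = {x : ⟨x, m⟩ ∈ ⟦behind⟧} = {a, c, d, e, f, g, h, k, m, n}
⟦pen⟧ = {b, e, h, i, k, l}
… ∩ ⟦that fell⟧ = {b, e, h, i, k, l} ∩ {e, f, g, h, i, j} = {e, h, i}
… ∩ ⟦behind m⟧ = {e, h, i} ∩ {a, c, d, e, f, g, h, k, m, n} = {e, h}
… ∩ ⟦foreign⟧ = {e, h} ∩ {b, d, f, h, i, l, n} = {h}
… ∩ ⟦light⟧ = {h} ∩ {a, b, c, d, e, f, h, i, j, n} = {h}
So ⟦foreign light pen that fell behind m⟧ = {h}.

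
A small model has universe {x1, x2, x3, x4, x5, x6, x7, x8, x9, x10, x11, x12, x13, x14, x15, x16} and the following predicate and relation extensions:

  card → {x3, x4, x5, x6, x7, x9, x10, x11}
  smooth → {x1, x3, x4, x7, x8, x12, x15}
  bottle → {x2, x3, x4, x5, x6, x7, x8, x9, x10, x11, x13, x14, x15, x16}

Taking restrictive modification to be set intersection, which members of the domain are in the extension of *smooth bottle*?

{x3, x4, x7, x8, x15}

⟦bottle⟧ = {x2, x3, x4, x5, x6, x7, x8, x9, x10, x11, x13, x14, x15, x16}
… ∩ ⟦smooth⟧ = {x2, x3, x4, x5, x6, x7, x8, x9, x10, x11, x13, x14, x15, x16} ∩ {x1, x3, x4, x7, x8, x12, x15} = {x3, x4, x7, x8, x15}
So ⟦smooth bottle⟧ = {x3, x4, x7, x8, x15}.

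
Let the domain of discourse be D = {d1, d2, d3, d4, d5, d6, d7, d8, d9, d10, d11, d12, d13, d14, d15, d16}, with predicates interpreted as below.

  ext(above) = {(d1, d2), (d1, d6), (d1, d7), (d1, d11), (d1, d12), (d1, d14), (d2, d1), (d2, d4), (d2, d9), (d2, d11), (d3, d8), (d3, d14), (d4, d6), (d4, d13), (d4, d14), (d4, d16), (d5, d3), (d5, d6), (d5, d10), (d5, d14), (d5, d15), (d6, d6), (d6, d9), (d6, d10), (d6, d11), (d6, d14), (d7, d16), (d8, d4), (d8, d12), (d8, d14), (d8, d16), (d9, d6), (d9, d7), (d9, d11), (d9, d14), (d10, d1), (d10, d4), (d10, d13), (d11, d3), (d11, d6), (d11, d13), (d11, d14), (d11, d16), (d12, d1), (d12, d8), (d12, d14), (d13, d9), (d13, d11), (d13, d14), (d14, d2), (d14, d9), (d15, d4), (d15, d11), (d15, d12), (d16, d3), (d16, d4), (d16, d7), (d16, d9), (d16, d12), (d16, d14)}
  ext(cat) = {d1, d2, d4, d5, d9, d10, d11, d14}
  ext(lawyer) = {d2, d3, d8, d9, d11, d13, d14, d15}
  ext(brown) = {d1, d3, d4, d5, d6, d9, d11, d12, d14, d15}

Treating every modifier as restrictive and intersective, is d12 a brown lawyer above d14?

⟦above d14⟧ = {x : ⟨x, d14⟩ ∈ ⟦above⟧} = {d1, d3, d4, d5, d6, d8, d9, d11, d12, d13, d16}
⟦lawyer⟧ = {d2, d3, d8, d9, d11, d13, d14, d15}
… ∩ ⟦above d14⟧ = {d2, d3, d8, d9, d11, d13, d14, d15} ∩ {d1, d3, d4, d5, d6, d8, d9, d11, d12, d13, d16} = {d3, d8, d9, d11, d13}
… ∩ ⟦brown⟧ = {d3, d8, d9, d11, d13} ∩ {d1, d3, d4, d5, d6, d9, d11, d12, d14, d15} = {d3, d9, d11}
⟦brown lawyer above d14⟧ = {d3, d9, d11}; d12 ∉ this set.

no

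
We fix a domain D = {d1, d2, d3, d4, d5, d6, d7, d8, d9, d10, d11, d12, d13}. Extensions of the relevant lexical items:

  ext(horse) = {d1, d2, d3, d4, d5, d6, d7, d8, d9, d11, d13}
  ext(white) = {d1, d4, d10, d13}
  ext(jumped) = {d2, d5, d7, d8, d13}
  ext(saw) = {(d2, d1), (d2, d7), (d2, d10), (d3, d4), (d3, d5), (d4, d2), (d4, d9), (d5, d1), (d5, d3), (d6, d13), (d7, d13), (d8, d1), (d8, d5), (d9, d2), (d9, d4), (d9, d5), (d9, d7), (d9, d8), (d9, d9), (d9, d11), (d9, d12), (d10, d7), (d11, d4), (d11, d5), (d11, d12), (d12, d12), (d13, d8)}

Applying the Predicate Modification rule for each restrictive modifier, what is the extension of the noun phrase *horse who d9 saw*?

{d2, d4, d5, d7, d8, d9, d11}

⟦who d9 saw⟧ = {x : ⟨d9, x⟩ ∈ ⟦saw⟧} = {d2, d4, d5, d7, d8, d9, d11, d12}
⟦horse⟧ = {d1, d2, d3, d4, d5, d6, d7, d8, d9, d11, d13}
… ∩ ⟦who d9 saw⟧ = {d1, d2, d3, d4, d5, d6, d7, d8, d9, d11, d13} ∩ {d2, d4, d5, d7, d8, d9, d11, d12} = {d2, d4, d5, d7, d8, d9, d11}
So ⟦horse who d9 saw⟧ = {d2, d4, d5, d7, d8, d9, d11}.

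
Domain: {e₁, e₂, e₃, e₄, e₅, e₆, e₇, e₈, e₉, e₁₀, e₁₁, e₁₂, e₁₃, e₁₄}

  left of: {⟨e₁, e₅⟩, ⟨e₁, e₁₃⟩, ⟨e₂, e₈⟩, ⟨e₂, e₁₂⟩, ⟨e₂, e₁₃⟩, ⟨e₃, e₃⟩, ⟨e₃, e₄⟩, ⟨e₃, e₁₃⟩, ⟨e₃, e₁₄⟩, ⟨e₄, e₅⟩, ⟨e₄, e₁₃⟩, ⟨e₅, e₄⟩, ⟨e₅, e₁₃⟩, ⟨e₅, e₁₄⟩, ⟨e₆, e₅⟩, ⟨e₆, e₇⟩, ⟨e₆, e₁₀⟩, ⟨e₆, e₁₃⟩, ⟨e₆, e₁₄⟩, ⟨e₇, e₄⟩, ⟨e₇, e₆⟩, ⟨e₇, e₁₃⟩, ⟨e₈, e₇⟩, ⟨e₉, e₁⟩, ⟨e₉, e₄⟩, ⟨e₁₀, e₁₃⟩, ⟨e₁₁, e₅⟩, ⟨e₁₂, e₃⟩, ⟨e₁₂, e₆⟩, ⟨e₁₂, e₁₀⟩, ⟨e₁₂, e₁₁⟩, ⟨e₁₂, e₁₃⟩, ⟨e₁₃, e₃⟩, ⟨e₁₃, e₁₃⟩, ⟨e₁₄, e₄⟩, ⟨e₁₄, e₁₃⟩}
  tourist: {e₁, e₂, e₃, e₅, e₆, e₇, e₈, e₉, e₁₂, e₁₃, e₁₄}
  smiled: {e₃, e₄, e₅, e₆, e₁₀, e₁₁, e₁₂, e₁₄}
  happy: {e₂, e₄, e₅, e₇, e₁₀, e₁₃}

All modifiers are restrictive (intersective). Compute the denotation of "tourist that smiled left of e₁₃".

{e₃, e₅, e₆, e₁₂, e₁₄}

⟦that smiled⟧ = ⟦smiled⟧ = {e₃, e₄, e₅, e₆, e₁₀, e₁₁, e₁₂, e₁₄}
⟦left of e₁₃⟧ = {x : ⟨x, e₁₃⟩ ∈ ⟦left of⟧} = {e₁, e₂, e₃, e₄, e₅, e₆, e₇, e₁₀, e₁₂, e₁₃, e₁₄}
⟦tourist⟧ = {e₁, e₂, e₃, e₅, e₆, e₇, e₈, e₉, e₁₂, e₁₃, e₁₄}
… ∩ ⟦that smiled⟧ = {e₁, e₂, e₃, e₅, e₆, e₇, e₈, e₉, e₁₂, e₁₃, e₁₄} ∩ {e₃, e₄, e₅, e₆, e₁₀, e₁₁, e₁₂, e₁₄} = {e₃, e₅, e₆, e₁₂, e₁₄}
… ∩ ⟦left of e₁₃⟧ = {e₃, e₅, e₆, e₁₂, e₁₄} ∩ {e₁, e₂, e₃, e₄, e₅, e₆, e₇, e₁₀, e₁₂, e₁₃, e₁₄} = {e₃, e₅, e₆, e₁₂, e₁₄}
So ⟦tourist that smiled left of e₁₃⟧ = {e₃, e₅, e₆, e₁₂, e₁₄}.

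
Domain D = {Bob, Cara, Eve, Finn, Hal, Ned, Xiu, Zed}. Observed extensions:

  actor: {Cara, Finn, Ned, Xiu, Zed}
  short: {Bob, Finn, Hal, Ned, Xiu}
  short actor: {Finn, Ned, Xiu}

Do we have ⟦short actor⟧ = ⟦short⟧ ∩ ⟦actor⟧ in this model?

⟦short⟧ ∩ ⟦actor⟧ = {Bob, Finn, Hal, Ned, Xiu} ∩ {Cara, Finn, Ned, Xiu, Zed} = {Finn, Ned, Xiu}
Observed ⟦short actor⟧ = {Finn, Ned, Xiu}.
These coincide, so the modifier is intersective here.

yes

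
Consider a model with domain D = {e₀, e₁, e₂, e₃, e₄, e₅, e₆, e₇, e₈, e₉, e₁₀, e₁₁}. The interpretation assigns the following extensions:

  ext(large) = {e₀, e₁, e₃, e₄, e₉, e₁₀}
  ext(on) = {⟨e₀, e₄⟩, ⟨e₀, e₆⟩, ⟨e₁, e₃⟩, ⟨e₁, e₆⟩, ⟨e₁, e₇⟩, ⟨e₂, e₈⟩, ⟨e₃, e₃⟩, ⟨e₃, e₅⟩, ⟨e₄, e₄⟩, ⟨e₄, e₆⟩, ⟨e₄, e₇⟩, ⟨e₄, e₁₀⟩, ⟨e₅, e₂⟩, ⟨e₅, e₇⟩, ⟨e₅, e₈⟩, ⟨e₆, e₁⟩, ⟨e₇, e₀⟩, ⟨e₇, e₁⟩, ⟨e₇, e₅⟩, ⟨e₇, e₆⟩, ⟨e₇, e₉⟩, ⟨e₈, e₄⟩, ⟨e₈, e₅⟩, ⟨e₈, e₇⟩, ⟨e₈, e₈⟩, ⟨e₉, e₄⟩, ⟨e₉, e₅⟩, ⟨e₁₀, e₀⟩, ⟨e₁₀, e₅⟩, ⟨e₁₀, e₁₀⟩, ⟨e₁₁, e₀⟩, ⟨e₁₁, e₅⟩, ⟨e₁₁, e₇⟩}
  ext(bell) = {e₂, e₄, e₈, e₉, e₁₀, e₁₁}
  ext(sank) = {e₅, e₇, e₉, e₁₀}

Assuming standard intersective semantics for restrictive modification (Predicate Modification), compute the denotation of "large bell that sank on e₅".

{e₉, e₁₀}

⟦that sank⟧ = ⟦sank⟧ = {e₅, e₇, e₉, e₁₀}
⟦on e₅⟧ = {x : ⟨x, e₅⟩ ∈ ⟦on⟧} = {e₃, e₇, e₈, e₉, e₁₀, e₁₁}
⟦bell⟧ = {e₂, e₄, e₈, e₉, e₁₀, e₁₁}
… ∩ ⟦that sank⟧ = {e₂, e₄, e₈, e₉, e₁₀, e₁₁} ∩ {e₅, e₇, e₉, e₁₀} = {e₉, e₁₀}
… ∩ ⟦on e₅⟧ = {e₉, e₁₀} ∩ {e₃, e₇, e₈, e₉, e₁₀, e₁₁} = {e₉, e₁₀}
… ∩ ⟦large⟧ = {e₉, e₁₀} ∩ {e₀, e₁, e₃, e₄, e₉, e₁₀} = {e₉, e₁₀}
So ⟦large bell that sank on e₅⟧ = {e₉, e₁₀}.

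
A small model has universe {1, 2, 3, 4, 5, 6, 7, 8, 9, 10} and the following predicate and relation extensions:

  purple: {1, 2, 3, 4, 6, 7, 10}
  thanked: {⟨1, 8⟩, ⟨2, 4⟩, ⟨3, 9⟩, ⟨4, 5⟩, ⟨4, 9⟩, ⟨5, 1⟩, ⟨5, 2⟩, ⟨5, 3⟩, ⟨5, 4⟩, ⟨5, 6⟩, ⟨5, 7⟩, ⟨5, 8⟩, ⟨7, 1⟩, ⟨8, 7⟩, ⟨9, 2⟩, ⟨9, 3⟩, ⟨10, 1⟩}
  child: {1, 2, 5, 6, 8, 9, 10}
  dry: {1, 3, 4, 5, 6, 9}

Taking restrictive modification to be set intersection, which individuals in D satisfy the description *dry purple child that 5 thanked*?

{1, 6}

⟦that 5 thanked⟧ = {x : ⟨5, x⟩ ∈ ⟦thanked⟧} = {1, 2, 3, 4, 6, 7, 8}
⟦child⟧ = {1, 2, 5, 6, 8, 9, 10}
… ∩ ⟦that 5 thanked⟧ = {1, 2, 5, 6, 8, 9, 10} ∩ {1, 2, 3, 4, 6, 7, 8} = {1, 2, 6, 8}
… ∩ ⟦dry⟧ = {1, 2, 6, 8} ∩ {1, 3, 4, 5, 6, 9} = {1, 6}
… ∩ ⟦purple⟧ = {1, 6} ∩ {1, 2, 3, 4, 6, 7, 10} = {1, 6}
So ⟦dry purple child that 5 thanked⟧ = {1, 6}.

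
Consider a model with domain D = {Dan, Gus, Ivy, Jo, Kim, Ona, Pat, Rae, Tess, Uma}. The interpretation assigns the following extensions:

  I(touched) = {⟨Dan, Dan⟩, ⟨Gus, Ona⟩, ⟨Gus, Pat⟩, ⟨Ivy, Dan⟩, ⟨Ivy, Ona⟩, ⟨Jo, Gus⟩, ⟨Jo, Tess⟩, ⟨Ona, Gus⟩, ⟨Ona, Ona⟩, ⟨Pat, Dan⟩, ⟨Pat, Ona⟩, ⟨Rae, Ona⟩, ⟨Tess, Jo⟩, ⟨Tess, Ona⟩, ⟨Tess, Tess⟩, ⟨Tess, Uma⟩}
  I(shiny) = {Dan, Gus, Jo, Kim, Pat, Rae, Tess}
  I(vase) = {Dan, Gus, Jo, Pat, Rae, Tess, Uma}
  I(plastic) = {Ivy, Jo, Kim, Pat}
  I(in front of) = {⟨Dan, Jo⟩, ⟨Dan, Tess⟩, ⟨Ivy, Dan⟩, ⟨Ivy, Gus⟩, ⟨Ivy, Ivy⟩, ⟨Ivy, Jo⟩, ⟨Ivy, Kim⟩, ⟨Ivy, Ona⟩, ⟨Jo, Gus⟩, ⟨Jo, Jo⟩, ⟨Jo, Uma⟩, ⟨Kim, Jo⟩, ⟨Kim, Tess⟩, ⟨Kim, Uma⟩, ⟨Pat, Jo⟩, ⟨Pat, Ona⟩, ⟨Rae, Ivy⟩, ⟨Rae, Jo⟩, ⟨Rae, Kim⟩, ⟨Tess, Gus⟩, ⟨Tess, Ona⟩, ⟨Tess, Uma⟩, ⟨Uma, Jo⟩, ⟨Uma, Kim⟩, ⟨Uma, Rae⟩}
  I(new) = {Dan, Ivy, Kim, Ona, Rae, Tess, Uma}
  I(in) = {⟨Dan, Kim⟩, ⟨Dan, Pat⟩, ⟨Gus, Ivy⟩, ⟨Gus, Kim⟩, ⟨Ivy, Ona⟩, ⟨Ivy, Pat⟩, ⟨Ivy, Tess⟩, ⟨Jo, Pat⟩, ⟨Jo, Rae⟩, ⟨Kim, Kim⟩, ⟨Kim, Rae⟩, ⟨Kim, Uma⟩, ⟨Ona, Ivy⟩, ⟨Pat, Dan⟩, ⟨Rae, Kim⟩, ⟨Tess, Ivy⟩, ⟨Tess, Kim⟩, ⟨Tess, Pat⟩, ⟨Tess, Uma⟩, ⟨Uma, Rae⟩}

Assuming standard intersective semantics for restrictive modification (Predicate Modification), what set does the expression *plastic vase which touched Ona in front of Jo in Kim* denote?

∅

⟦which touched Ona⟧ = {x : ⟨x, Ona⟩ ∈ ⟦touched⟧} = {Gus, Ivy, Ona, Pat, Rae, Tess}
⟦in front of Jo⟧ = {x : ⟨x, Jo⟩ ∈ ⟦in front of⟧} = {Dan, Ivy, Jo, Kim, Pat, Rae, Uma}
⟦in Kim⟧ = {x : ⟨x, Kim⟩ ∈ ⟦in⟧} = {Dan, Gus, Kim, Rae, Tess}
⟦vase⟧ = {Dan, Gus, Jo, Pat, Rae, Tess, Uma}
… ∩ ⟦which touched Ona⟧ = {Dan, Gus, Jo, Pat, Rae, Tess, Uma} ∩ {Gus, Ivy, Ona, Pat, Rae, Tess} = {Gus, Pat, Rae, Tess}
… ∩ ⟦in front of Jo⟧ = {Gus, Pat, Rae, Tess} ∩ {Dan, Ivy, Jo, Kim, Pat, Rae, Uma} = {Pat, Rae}
… ∩ ⟦in Kim⟧ = {Pat, Rae} ∩ {Dan, Gus, Kim, Rae, Tess} = {Rae}
… ∩ ⟦plastic⟧ = {Rae} ∩ {Ivy, Jo, Kim, Pat} = ∅
So ⟦plastic vase which touched Ona in front of Jo in Kim⟧ = ∅.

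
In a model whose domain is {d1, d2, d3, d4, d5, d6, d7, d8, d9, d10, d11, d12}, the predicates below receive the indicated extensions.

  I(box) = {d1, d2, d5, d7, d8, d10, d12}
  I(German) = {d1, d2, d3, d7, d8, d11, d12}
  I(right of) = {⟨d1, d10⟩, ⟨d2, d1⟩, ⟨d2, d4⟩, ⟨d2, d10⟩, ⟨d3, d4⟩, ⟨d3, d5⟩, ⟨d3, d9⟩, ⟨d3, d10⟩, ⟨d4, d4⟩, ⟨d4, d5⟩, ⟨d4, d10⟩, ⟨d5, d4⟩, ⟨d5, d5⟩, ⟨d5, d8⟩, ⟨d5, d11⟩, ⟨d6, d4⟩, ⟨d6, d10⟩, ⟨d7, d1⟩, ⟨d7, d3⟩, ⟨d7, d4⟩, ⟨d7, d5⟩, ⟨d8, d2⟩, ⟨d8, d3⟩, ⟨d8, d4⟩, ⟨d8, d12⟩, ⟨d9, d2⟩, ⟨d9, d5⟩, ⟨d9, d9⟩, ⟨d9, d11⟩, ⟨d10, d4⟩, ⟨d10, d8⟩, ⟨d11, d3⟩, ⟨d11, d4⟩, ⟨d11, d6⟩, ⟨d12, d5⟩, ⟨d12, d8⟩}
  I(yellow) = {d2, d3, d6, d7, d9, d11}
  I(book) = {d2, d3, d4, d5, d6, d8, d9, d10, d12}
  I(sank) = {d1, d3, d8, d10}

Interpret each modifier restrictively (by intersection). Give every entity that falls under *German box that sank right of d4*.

⟦that sank⟧ = ⟦sank⟧ = {d1, d3, d8, d10}
⟦right of d4⟧ = {x : ⟨x, d4⟩ ∈ ⟦right of⟧} = {d2, d3, d4, d5, d6, d7, d8, d10, d11}
⟦box⟧ = {d1, d2, d5, d7, d8, d10, d12}
… ∩ ⟦that sank⟧ = {d1, d2, d5, d7, d8, d10, d12} ∩ {d1, d3, d8, d10} = {d1, d8, d10}
… ∩ ⟦right of d4⟧ = {d1, d8, d10} ∩ {d2, d3, d4, d5, d6, d7, d8, d10, d11} = {d8, d10}
… ∩ ⟦German⟧ = {d8, d10} ∩ {d1, d2, d3, d7, d8, d11, d12} = {d8}
So ⟦German box that sank right of d4⟧ = {d8}.

{d8}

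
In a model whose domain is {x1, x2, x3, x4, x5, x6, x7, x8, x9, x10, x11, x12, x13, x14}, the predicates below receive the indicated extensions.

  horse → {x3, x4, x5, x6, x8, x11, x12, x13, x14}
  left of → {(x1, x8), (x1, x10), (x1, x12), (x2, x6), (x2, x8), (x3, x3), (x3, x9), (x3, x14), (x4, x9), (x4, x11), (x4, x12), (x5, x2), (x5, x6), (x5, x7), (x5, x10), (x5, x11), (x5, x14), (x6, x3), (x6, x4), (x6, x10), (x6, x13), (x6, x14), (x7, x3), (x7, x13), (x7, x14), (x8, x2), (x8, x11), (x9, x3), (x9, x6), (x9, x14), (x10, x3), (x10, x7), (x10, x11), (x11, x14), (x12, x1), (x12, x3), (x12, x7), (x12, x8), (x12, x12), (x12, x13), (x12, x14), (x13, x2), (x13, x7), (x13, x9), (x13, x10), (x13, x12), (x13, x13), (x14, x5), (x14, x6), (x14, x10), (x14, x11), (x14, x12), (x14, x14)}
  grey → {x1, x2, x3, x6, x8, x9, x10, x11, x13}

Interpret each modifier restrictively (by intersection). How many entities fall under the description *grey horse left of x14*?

3

⟦left of x14⟧ = {x : ⟨x, x14⟩ ∈ ⟦left of⟧} = {x3, x5, x6, x7, x9, x11, x12, x14}
⟦horse⟧ = {x3, x4, x5, x6, x8, x11, x12, x13, x14}
… ∩ ⟦left of x14⟧ = {x3, x4, x5, x6, x8, x11, x12, x13, x14} ∩ {x3, x5, x6, x7, x9, x11, x12, x14} = {x3, x5, x6, x11, x12, x14}
… ∩ ⟦grey⟧ = {x3, x5, x6, x11, x12, x14} ∩ {x1, x2, x3, x6, x8, x9, x10, x11, x13} = {x3, x6, x11}
⟦grey horse left of x14⟧ = {x3, x6, x11}, so the cardinality is 3.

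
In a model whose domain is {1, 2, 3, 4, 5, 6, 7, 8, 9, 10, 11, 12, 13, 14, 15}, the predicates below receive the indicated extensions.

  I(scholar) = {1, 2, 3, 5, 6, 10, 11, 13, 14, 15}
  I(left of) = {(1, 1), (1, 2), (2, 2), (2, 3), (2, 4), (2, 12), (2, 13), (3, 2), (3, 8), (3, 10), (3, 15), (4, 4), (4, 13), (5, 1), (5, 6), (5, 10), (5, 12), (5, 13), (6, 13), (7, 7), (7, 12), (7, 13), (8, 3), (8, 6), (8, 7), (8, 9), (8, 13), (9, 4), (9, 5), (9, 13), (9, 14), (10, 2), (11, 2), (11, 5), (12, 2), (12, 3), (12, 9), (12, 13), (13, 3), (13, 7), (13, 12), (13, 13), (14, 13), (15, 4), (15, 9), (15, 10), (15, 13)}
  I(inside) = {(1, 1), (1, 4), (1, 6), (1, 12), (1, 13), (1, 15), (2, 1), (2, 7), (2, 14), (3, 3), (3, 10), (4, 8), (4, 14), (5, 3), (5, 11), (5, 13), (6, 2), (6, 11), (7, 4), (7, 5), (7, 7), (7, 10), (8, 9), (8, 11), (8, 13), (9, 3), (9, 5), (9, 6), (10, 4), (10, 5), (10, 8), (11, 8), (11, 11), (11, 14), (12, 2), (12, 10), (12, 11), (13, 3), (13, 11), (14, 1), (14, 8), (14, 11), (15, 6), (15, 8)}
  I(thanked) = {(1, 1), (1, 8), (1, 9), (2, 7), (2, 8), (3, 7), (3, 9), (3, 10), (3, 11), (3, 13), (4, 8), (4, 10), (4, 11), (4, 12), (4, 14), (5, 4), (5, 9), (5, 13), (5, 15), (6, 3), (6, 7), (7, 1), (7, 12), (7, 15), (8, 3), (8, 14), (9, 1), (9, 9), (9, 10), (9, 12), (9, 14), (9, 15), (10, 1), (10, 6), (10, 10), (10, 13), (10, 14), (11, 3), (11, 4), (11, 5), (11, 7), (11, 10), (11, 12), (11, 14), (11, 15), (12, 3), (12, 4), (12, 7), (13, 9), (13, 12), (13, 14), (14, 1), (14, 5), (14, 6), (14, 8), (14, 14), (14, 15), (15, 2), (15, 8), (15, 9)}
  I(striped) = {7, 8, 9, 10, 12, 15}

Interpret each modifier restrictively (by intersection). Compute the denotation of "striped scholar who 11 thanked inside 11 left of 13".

∅

⟦who 11 thanked⟧ = {x : ⟨11, x⟩ ∈ ⟦thanked⟧} = {3, 4, 5, 7, 10, 12, 14, 15}
⟦inside 11⟧ = {x : ⟨x, 11⟩ ∈ ⟦inside⟧} = {5, 6, 8, 11, 12, 13, 14}
⟦left of 13⟧ = {x : ⟨x, 13⟩ ∈ ⟦left of⟧} = {2, 4, 5, 6, 7, 8, 9, 12, 13, 14, 15}
⟦scholar⟧ = {1, 2, 3, 5, 6, 10, 11, 13, 14, 15}
… ∩ ⟦who 11 thanked⟧ = {1, 2, 3, 5, 6, 10, 11, 13, 14, 15} ∩ {3, 4, 5, 7, 10, 12, 14, 15} = {3, 5, 10, 14, 15}
… ∩ ⟦inside 11⟧ = {3, 5, 10, 14, 15} ∩ {5, 6, 8, 11, 12, 13, 14} = {5, 14}
… ∩ ⟦left of 13⟧ = {5, 14} ∩ {2, 4, 5, 6, 7, 8, 9, 12, 13, 14, 15} = {5, 14}
… ∩ ⟦striped⟧ = {5, 14} ∩ {7, 8, 9, 10, 12, 15} = ∅
So ⟦striped scholar who 11 thanked inside 11 left of 13⟧ = ∅.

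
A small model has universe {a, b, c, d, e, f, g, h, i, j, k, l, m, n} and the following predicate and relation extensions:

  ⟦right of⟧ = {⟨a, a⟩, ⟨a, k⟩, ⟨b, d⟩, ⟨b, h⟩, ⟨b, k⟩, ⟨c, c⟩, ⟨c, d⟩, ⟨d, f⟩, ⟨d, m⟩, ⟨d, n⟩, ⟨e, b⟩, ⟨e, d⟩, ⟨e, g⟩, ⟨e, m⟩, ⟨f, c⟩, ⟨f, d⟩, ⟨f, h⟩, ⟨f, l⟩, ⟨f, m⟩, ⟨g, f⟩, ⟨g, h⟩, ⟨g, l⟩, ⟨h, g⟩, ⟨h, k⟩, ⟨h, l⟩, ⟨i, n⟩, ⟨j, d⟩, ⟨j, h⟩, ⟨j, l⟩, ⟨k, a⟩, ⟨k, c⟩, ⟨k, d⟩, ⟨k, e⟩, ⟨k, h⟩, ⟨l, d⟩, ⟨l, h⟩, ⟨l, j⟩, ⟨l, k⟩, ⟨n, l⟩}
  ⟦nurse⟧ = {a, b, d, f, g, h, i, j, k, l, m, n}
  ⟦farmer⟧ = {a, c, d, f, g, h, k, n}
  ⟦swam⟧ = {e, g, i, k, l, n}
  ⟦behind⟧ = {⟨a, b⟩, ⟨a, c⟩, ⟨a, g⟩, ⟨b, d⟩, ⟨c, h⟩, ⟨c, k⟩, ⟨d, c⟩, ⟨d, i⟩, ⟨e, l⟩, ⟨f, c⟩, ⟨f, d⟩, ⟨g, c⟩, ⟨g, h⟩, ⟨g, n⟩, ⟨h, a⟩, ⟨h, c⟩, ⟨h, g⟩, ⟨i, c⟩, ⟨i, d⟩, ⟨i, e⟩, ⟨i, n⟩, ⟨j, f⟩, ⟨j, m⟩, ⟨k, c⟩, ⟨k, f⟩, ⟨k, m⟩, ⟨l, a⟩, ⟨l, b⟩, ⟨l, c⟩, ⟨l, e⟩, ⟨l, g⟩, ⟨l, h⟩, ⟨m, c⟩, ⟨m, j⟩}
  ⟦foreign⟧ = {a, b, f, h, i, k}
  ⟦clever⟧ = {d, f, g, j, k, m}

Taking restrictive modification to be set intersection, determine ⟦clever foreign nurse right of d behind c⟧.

{f, k}

⟦right of d⟧ = {x : ⟨x, d⟩ ∈ ⟦right of⟧} = {b, c, e, f, j, k, l}
⟦behind c⟧ = {x : ⟨x, c⟩ ∈ ⟦behind⟧} = {a, d, f, g, h, i, k, l, m}
⟦nurse⟧ = {a, b, d, f, g, h, i, j, k, l, m, n}
… ∩ ⟦right of d⟧ = {a, b, d, f, g, h, i, j, k, l, m, n} ∩ {b, c, e, f, j, k, l} = {b, f, j, k, l}
… ∩ ⟦behind c⟧ = {b, f, j, k, l} ∩ {a, d, f, g, h, i, k, l, m} = {f, k, l}
… ∩ ⟦clever⟧ = {f, k, l} ∩ {d, f, g, j, k, m} = {f, k}
… ∩ ⟦foreign⟧ = {f, k} ∩ {a, b, f, h, i, k} = {f, k}
So ⟦clever foreign nurse right of d behind c⟧ = {f, k}.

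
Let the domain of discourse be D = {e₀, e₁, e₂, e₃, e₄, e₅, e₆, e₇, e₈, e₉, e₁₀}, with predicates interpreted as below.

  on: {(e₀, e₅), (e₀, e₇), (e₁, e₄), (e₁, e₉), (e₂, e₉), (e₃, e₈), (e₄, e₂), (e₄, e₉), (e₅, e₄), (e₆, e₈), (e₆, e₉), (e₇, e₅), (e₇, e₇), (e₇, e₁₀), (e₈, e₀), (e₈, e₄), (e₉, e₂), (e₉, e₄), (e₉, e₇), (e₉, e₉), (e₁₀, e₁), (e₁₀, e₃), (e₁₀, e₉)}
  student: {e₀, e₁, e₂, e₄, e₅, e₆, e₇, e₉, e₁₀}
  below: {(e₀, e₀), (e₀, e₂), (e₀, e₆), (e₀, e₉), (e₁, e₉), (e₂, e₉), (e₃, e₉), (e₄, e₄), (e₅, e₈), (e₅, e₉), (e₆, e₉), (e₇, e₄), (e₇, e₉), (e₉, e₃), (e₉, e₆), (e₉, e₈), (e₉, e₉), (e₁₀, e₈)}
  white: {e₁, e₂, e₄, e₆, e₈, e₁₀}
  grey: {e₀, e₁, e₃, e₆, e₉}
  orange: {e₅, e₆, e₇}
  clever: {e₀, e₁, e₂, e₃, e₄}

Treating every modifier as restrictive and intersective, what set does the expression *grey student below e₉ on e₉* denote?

⟦below e₉⟧ = {x : ⟨x, e₉⟩ ∈ ⟦below⟧} = {e₀, e₁, e₂, e₃, e₅, e₆, e₇, e₉}
⟦on e₉⟧ = {x : ⟨x, e₉⟩ ∈ ⟦on⟧} = {e₁, e₂, e₄, e₆, e₉, e₁₀}
⟦student⟧ = {e₀, e₁, e₂, e₄, e₅, e₆, e₇, e₉, e₁₀}
… ∩ ⟦below e₉⟧ = {e₀, e₁, e₂, e₄, e₅, e₆, e₇, e₉, e₁₀} ∩ {e₀, e₁, e₂, e₃, e₅, e₆, e₇, e₉} = {e₀, e₁, e₂, e₅, e₆, e₇, e₉}
… ∩ ⟦on e₉⟧ = {e₀, e₁, e₂, e₅, e₆, e₇, e₉} ∩ {e₁, e₂, e₄, e₆, e₉, e₁₀} = {e₁, e₂, e₆, e₉}
… ∩ ⟦grey⟧ = {e₁, e₂, e₆, e₉} ∩ {e₀, e₁, e₃, e₆, e₉} = {e₁, e₆, e₉}
So ⟦grey student below e₉ on e₉⟧ = {e₁, e₆, e₉}.

{e₁, e₆, e₉}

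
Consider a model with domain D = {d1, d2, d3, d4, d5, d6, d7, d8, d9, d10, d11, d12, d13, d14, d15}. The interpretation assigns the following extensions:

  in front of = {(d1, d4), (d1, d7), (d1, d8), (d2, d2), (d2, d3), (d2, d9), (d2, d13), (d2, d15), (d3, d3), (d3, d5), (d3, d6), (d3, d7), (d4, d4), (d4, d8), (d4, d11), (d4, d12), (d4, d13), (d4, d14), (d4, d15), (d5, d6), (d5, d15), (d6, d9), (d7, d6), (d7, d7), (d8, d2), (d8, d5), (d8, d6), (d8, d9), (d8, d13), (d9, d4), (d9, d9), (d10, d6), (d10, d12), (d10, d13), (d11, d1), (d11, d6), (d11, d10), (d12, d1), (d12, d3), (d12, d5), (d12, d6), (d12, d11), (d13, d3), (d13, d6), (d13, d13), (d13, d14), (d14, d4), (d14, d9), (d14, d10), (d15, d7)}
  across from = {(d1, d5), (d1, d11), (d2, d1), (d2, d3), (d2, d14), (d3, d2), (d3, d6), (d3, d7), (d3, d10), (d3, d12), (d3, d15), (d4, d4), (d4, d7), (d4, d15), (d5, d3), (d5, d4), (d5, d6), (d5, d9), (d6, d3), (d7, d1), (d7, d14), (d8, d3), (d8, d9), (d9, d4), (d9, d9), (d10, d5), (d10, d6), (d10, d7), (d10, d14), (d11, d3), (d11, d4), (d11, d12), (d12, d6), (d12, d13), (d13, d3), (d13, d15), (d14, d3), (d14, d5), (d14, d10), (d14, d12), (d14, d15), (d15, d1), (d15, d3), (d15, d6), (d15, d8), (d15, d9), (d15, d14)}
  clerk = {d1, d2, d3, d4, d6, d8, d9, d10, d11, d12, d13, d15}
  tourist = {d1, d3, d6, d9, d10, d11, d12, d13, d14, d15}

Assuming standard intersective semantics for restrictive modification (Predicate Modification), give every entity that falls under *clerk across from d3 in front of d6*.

{d8, d11, d13}

⟦across from d3⟧ = {x : ⟨x, d3⟩ ∈ ⟦across from⟧} = {d2, d5, d6, d8, d11, d13, d14, d15}
⟦in front of d6⟧ = {x : ⟨x, d6⟩ ∈ ⟦in front of⟧} = {d3, d5, d7, d8, d10, d11, d12, d13}
⟦clerk⟧ = {d1, d2, d3, d4, d6, d8, d9, d10, d11, d12, d13, d15}
… ∩ ⟦across from d3⟧ = {d1, d2, d3, d4, d6, d8, d9, d10, d11, d12, d13, d15} ∩ {d2, d5, d6, d8, d11, d13, d14, d15} = {d2, d6, d8, d11, d13, d15}
… ∩ ⟦in front of d6⟧ = {d2, d6, d8, d11, d13, d15} ∩ {d3, d5, d7, d8, d10, d11, d12, d13} = {d8, d11, d13}
So ⟦clerk across from d3 in front of d6⟧ = {d8, d11, d13}.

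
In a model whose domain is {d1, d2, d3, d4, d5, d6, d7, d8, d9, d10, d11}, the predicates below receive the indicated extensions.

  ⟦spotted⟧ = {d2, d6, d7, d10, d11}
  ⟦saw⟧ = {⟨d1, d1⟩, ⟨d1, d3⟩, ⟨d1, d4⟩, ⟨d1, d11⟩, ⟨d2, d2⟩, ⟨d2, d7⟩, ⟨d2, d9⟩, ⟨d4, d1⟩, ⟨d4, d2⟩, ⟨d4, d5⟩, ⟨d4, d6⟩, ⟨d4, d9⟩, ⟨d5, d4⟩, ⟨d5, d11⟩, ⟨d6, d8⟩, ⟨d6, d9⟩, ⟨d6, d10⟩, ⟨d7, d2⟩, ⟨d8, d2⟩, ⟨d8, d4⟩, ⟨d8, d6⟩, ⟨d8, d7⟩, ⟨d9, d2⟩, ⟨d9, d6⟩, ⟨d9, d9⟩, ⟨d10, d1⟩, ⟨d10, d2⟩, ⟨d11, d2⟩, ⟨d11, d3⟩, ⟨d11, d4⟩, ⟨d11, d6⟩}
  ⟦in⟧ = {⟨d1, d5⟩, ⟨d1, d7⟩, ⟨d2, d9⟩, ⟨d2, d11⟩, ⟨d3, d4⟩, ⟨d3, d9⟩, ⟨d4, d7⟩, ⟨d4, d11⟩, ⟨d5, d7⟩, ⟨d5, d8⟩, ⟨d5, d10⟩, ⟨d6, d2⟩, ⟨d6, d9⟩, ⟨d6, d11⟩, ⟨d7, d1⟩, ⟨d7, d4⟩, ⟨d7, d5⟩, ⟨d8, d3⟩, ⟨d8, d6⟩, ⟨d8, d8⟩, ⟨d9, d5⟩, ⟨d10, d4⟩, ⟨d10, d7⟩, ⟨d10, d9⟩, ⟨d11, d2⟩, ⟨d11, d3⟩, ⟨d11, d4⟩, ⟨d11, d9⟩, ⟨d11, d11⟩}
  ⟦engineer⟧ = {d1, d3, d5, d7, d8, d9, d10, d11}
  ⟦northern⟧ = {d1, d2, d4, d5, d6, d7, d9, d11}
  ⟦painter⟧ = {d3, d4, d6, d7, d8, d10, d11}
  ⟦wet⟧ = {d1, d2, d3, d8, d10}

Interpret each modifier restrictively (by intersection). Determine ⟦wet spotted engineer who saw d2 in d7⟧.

{d10}

⟦who saw d2⟧ = {x : ⟨x, d2⟩ ∈ ⟦saw⟧} = {d2, d4, d7, d8, d9, d10, d11}
⟦in d7⟧ = {x : ⟨x, d7⟩ ∈ ⟦in⟧} = {d1, d4, d5, d10}
⟦engineer⟧ = {d1, d3, d5, d7, d8, d9, d10, d11}
… ∩ ⟦who saw d2⟧ = {d1, d3, d5, d7, d8, d9, d10, d11} ∩ {d2, d4, d7, d8, d9, d10, d11} = {d7, d8, d9, d10, d11}
… ∩ ⟦in d7⟧ = {d7, d8, d9, d10, d11} ∩ {d1, d4, d5, d10} = {d10}
… ∩ ⟦wet⟧ = {d10} ∩ {d1, d2, d3, d8, d10} = {d10}
… ∩ ⟦spotted⟧ = {d10} ∩ {d2, d6, d7, d10, d11} = {d10}
So ⟦wet spotted engineer who saw d2 in d7⟧ = {d10}.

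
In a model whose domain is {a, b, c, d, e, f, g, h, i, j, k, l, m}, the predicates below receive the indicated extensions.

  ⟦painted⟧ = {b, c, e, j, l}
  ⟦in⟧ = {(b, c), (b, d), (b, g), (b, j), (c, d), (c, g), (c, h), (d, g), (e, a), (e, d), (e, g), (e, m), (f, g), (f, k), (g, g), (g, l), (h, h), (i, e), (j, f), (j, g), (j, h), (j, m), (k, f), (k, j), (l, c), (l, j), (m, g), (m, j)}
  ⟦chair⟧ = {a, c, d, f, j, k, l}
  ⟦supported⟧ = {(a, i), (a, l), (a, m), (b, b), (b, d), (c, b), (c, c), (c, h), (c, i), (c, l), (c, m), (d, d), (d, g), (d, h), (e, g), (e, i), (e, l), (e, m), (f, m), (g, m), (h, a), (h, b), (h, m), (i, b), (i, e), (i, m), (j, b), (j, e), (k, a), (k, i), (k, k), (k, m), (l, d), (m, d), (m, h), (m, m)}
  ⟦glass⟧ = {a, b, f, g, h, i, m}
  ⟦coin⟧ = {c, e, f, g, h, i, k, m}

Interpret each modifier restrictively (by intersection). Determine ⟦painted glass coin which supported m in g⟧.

⟦which supported m⟧ = {x : ⟨x, m⟩ ∈ ⟦supported⟧} = {a, c, e, f, g, h, i, k, m}
⟦in g⟧ = {x : ⟨x, g⟩ ∈ ⟦in⟧} = {b, c, d, e, f, g, j, m}
⟦coin⟧ = {c, e, f, g, h, i, k, m}
… ∩ ⟦which supported m⟧ = {c, e, f, g, h, i, k, m} ∩ {a, c, e, f, g, h, i, k, m} = {c, e, f, g, h, i, k, m}
… ∩ ⟦in g⟧ = {c, e, f, g, h, i, k, m} ∩ {b, c, d, e, f, g, j, m} = {c, e, f, g, m}
… ∩ ⟦painted⟧ = {c, e, f, g, m} ∩ {b, c, e, j, l} = {c, e}
… ∩ ⟦glass⟧ = {c, e} ∩ {a, b, f, g, h, i, m} = ∅
So ⟦painted glass coin which supported m in g⟧ = { }.

{ }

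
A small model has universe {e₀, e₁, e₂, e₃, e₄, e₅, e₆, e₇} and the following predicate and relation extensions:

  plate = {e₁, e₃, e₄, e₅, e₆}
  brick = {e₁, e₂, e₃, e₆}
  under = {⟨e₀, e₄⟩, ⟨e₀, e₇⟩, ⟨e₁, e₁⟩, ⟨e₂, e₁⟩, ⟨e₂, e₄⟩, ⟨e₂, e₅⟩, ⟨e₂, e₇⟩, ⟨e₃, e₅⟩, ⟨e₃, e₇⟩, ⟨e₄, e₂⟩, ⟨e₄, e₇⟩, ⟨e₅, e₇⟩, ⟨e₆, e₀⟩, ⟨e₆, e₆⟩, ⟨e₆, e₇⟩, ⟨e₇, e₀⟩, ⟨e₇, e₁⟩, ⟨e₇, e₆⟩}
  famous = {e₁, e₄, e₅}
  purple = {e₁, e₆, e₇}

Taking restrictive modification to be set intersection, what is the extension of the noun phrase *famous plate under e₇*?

{e₄, e₅}

⟦under e₇⟧ = {x : ⟨x, e₇⟩ ∈ ⟦under⟧} = {e₀, e₂, e₃, e₄, e₅, e₆}
⟦plate⟧ = {e₁, e₃, e₄, e₅, e₆}
… ∩ ⟦under e₇⟧ = {e₁, e₃, e₄, e₅, e₆} ∩ {e₀, e₂, e₃, e₄, e₅, e₆} = {e₃, e₄, e₅, e₆}
… ∩ ⟦famous⟧ = {e₃, e₄, e₅, e₆} ∩ {e₁, e₄, e₅} = {e₄, e₅}
So ⟦famous plate under e₇⟧ = {e₄, e₅}.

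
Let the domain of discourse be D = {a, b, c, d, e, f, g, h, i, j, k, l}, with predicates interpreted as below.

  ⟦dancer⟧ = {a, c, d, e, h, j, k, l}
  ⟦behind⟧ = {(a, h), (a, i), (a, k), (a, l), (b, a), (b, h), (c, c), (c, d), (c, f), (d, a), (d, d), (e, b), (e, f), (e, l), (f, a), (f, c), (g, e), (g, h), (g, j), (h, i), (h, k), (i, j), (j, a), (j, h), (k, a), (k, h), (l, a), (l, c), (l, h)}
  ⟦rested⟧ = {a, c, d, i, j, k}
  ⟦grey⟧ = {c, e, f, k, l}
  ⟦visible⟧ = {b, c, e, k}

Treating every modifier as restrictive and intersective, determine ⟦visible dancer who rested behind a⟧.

{k}

⟦who rested⟧ = ⟦rested⟧ = {a, c, d, i, j, k}
⟦behind a⟧ = {x : ⟨x, a⟩ ∈ ⟦behind⟧} = {b, d, f, j, k, l}
⟦dancer⟧ = {a, c, d, e, h, j, k, l}
… ∩ ⟦who rested⟧ = {a, c, d, e, h, j, k, l} ∩ {a, c, d, i, j, k} = {a, c, d, j, k}
… ∩ ⟦behind a⟧ = {a, c, d, j, k} ∩ {b, d, f, j, k, l} = {d, j, k}
… ∩ ⟦visible⟧ = {d, j, k} ∩ {b, c, e, k} = {k}
So ⟦visible dancer who rested behind a⟧ = {k}.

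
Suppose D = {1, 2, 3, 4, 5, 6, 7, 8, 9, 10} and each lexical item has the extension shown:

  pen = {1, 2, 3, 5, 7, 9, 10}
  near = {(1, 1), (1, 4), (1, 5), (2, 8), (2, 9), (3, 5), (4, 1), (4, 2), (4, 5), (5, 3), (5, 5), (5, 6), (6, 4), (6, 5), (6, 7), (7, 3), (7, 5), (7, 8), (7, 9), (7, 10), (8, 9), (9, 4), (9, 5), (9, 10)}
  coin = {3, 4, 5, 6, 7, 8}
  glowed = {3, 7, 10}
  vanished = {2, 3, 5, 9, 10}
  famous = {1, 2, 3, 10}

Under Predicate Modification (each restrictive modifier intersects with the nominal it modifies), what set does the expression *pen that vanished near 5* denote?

{3, 5, 9}

⟦that vanished⟧ = ⟦vanished⟧ = {2, 3, 5, 9, 10}
⟦near 5⟧ = {x : ⟨x, 5⟩ ∈ ⟦near⟧} = {1, 3, 4, 5, 6, 7, 9}
⟦pen⟧ = {1, 2, 3, 5, 7, 9, 10}
… ∩ ⟦that vanished⟧ = {1, 2, 3, 5, 7, 9, 10} ∩ {2, 3, 5, 9, 10} = {2, 3, 5, 9, 10}
… ∩ ⟦near 5⟧ = {2, 3, 5, 9, 10} ∩ {1, 3, 4, 5, 6, 7, 9} = {3, 5, 9}
So ⟦pen that vanished near 5⟧ = {3, 5, 9}.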